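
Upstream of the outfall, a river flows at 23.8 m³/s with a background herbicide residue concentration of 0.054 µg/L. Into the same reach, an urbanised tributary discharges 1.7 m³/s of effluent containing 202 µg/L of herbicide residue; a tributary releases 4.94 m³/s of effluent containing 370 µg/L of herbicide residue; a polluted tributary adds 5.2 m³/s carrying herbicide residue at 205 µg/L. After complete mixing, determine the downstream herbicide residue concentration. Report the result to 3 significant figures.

Flow-weighted average: C = (23.80·0.05400 + 1.700·202.0 + 4.940·370.0 + 5.200·205.0) / 35.64 = 3238/35.64 = 90.87 µg/L.

90.9 µg/L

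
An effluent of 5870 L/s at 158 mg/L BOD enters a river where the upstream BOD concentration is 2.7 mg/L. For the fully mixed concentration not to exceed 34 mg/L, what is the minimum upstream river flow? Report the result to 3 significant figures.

23300 L/s

Set C_mix = 34: (Q·2.700 + 5870·158.0) / (Q + 5870) = 34
→ Q = 5870·(158.0 − 34)/(34 − 2.700) = 23250 L/s.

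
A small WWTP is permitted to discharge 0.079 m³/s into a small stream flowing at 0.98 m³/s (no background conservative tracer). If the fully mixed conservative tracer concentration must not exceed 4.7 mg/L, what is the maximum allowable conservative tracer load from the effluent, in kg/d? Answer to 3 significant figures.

Mass balance at the limit: 0.9800·0 + 0.07900·Cₑ = 1.059·4.7 → Cₑ = 63.00 mg/L.
Load = 0.07900 m³/s × 63.00 g/m³ × 86 400 s/d = 430.0 kg/d.

430 kg/d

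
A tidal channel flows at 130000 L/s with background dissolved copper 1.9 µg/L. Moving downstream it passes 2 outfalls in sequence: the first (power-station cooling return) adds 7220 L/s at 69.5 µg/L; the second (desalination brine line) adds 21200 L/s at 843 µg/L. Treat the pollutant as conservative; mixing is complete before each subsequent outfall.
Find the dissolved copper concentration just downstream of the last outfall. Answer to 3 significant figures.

118 µg/L

Outfall 1: combined Q = 137200 L/s; C = (130000·1.900 + 7220·69.50)/137200 = 5.457 µg/L.
Outfall 2: combined Q = 158400 L/s; C = (137200·5.457 + 21200·843.0)/158400 = 117.5 µg/L.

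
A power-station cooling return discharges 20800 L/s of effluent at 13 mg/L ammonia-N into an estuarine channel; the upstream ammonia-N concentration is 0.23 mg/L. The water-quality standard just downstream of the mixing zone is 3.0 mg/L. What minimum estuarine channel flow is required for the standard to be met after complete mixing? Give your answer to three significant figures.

75100 L/s

Set C_mix = 3.0: (Q·0.2300 + 20800·13.00) / (Q + 20800) = 3.0
→ Q = 20800·(13.00 − 3.0)/(3.0 − 0.2300) = 75090 L/s.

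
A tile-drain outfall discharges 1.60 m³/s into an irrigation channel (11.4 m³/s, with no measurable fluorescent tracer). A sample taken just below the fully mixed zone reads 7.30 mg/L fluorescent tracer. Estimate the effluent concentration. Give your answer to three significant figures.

Mass balance: 11.40·0 + 1.600·Cₑ = 13.00·7.300
→ Cₑ = (13.00·7.300 − 11.40·0) / 1.600 = 59.31 mg/L.

59.3 mg/L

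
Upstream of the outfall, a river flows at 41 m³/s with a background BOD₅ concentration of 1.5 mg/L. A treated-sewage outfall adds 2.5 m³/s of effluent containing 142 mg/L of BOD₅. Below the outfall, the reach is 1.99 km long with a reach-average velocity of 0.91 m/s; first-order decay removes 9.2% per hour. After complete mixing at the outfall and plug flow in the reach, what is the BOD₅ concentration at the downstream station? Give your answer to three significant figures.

Conservation of mass: C = (41.00·1.500 + 2.500·142.0) / 43.50 = 416.5/43.50 = 9.575 mg/L.
Travel time t = 1.99·1000 / 0.91 = 2187 s = 0.6074 h.
9.2%/h lost → k = −ln(1 − 0.092) = 0.09651 h⁻¹.
Decay over the reach: 9.575·exp(−kt) = 9.575·0.9431 = 9.030 mg/L.

9.03 mg/L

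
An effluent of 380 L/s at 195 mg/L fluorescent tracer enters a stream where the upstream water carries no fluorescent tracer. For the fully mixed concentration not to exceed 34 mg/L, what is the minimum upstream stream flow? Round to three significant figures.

Set C_mix = 34: (Q·0 + 380.0·195.0) / (Q + 380.0) = 34
→ Q = 380.0·(195.0 − 34)/(34 − 0) = 1799 L/s.

1800 L/s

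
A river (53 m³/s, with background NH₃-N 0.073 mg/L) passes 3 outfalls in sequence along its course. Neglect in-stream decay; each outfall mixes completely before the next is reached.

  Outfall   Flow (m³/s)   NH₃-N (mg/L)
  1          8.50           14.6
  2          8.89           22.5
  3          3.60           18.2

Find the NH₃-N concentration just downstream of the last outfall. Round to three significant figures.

5.32 mg/L

After outfall 1: Q = 53.00 + 8.500 = 61.50 m³/s; C = (53.00·0.07300 + 8.500·14.60)/61.50 = 2.081 mg/L.
After outfall 2: Q = 61.50 + 8.890 = 70.39 m³/s; C = (61.50·2.081 + 8.890·22.50)/70.39 = 4.660 mg/L.
After outfall 3: Q = 70.39 + 3.600 = 73.99 m³/s; C = (70.39·4.660 + 3.600·18.20)/73.99 = 5.318 mg/L.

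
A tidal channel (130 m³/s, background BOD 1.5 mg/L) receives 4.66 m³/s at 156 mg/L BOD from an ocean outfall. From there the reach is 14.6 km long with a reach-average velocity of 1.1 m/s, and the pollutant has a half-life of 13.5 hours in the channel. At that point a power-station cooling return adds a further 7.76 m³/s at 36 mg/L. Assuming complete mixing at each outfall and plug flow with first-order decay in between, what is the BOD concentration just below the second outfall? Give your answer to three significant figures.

7.32 mg/L

Mixed concentration C = ΣQC/ΣQ = (130.0·1.500 + 4.660·156.0) / 134.7 = 922.0/134.7 = 6.847 mg/L; combined flow 134.7 m³/s.
Travel time t = 14.6·1000 / 1.1 = 13270 s = 3.687 h.
Half-life 13.5 h → k = ln 2 / 13.5 = 0.05134 h⁻¹ = 1.232 d⁻¹.
After decay, C = 6.847 × e^(−kt) = 6.847 × 0.8275 = 5.666 mg/L.
At the second outfall, C = (134.7·5.666 + 7.760·36.00) / (134.7 + 7.760) = 7.319 mg/L.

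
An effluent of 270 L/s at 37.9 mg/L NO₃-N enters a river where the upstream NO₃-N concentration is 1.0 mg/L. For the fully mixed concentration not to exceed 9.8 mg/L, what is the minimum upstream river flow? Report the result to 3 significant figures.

862 L/s

Set C_mix = 9.8: (Q·1.000 + 270.0·37.90) / (Q + 270.0) = 9.8
→ Q = 270.0·(37.90 − 9.8)/(9.8 − 1.000) = 862.2 L/s.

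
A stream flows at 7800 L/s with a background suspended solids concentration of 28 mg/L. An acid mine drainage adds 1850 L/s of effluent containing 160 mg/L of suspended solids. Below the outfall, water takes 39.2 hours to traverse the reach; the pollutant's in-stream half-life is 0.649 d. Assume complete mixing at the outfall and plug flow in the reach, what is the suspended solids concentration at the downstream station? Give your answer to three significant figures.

After mixing, C = (7800·28.00 + 1850·160.0) / 9650 = 514400/9650 = 53.31 mg/L.
Half-life 0.649 d → k = ln 2 / 0.649 = 1.068 d⁻¹.
Applying C = C₀e^(−kt): 53.31 × 0.1747 = 9.315 mg/L.

9.31 mg/L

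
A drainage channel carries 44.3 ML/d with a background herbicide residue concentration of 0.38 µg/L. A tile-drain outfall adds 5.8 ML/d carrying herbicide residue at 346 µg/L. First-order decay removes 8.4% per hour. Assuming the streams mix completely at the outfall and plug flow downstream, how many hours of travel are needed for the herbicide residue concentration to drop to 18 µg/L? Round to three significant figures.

Conservation of mass: C = (44.30·0.3800 + 5.800·346.0) / 50.10 = 2024/50.10 = 40.39 µg/L.
8.4%/h lost → k = −ln(1 − 0.084) = 0.08774 h⁻¹.
40.39·exp(−k·t) = 18 → t = ln(40.39/18)/k = 33160 s = 9.212 h.

9.21 h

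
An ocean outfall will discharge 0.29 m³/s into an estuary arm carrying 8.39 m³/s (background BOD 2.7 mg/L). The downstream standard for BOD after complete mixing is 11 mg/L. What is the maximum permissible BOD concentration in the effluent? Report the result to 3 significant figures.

At the limit, (Qr·Cr + Qe·Cₑ)/(Qr + Qe) = 11:
Cₑ = (8.680·11 − 8.390·2.700) / 0.2900 = 251.1 mg/L.

251 mg/L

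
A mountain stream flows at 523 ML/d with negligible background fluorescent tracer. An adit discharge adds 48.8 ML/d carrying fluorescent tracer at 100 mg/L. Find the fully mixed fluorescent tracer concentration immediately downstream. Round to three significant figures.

Conservation of mass: C = (523.0·0 + 48.80·100.0) / 571.8 = 4880/571.8 = 8.534 mg/L.

8.53 mg/L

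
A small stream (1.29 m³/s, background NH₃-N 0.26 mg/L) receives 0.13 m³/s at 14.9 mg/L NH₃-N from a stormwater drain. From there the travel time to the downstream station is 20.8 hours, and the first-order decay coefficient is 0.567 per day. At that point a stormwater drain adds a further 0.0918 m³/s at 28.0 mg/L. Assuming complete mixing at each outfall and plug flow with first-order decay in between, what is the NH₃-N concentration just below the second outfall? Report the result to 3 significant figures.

2.62 mg/L

Conservation of mass: C = (1.290·0.2600 + 0.1300·14.90) / 1.420 = 2.272/1.420 = 1.600 mg/L; combined flow 1.420 m³/s.
Applying C = C₀e^(−kt): 1.600 × 0.6118 = 0.9790 mg/L.
At the second outfall, C = (1.420·0.9790 + 0.09180·28.00) / (1.420 + 0.09180) = 2.620 mg/L.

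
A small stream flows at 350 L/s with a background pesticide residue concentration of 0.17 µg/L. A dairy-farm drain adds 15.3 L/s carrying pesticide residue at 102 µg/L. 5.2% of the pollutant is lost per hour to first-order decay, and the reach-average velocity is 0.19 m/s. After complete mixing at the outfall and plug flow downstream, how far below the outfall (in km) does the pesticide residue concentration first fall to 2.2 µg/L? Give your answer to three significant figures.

Conservation of mass: C = (350.0·0.1700 + 15.30·102.0) / 365.3 = 1620/365.3 = 4.435 µg/L.
5.2%/h lost → k = −ln(1 − 0.052) = 0.05340 h⁻¹.
Set 4.435·exp(−k·t) = 2.2 → t = ln(4.435/2.2)/k = 47260 s = 13.13 h.
Distance = v·t = 0.19·47260 = 8980 m = 8.980 km.

8.98 km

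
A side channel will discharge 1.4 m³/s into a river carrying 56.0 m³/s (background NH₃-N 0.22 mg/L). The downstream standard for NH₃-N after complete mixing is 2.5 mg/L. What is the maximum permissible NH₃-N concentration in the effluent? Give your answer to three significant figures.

At the limit, (Qr·Cr + Qe·Cₑ)/(Qr + Qe) = 2.5:
Cₑ = (57.40·2.5 − 56.00·0.2200) / 1.400 = 93.70 mg/L.

93.7 mg/L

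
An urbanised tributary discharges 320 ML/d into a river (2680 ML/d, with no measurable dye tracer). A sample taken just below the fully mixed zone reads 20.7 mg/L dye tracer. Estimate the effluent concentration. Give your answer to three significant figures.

194 mg/L

Mass balance: 2680·0 + 320.0·Cₑ = 3000·20.70
→ Cₑ = (3000·20.70 − 2680·0) / 320.0 = 194.1 mg/L.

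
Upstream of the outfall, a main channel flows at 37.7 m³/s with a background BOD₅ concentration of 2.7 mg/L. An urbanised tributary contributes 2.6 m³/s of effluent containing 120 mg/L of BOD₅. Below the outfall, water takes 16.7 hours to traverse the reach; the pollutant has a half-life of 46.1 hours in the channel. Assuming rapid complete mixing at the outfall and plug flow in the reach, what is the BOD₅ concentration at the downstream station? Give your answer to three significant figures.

Conservation of mass: C = (37.70·2.700 + 2.600·120.0) / 40.30 = 413.8/40.30 = 10.27 mg/L.
Half-life 46.1 h → k = ln 2 / 46.1 = 0.01504 h⁻¹ = 0.3609 d⁻¹.
Applying C = C₀e^(−kt): 10.27 × 0.7779 = 7.988 mg/L.

7.99 mg/L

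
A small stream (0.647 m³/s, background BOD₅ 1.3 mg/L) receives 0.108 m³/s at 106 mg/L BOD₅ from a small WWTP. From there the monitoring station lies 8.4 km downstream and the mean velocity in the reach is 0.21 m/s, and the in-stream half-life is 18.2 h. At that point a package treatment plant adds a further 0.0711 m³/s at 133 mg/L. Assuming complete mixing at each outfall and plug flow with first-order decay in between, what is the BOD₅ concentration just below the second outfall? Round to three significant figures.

21.2 mg/L

Mixed concentration C = ΣQC/ΣQ = (0.6470·1.300 + 0.1080·106.0) / 0.7550 = 12.29/0.7550 = 16.28 mg/L; combined flow 0.7550 m³/s.
Travel time t = 8.4·1000 / 0.21 = 40000 s = 11.11 h.
Half-life 18.2 h → k = ln 2 / 18.2 = 0.03809 h⁻¹ = 0.9140 d⁻¹.
Decay over the reach: 16.28·exp(−kt) = 16.28·0.6550 = 10.66 mg/L.
At the second outfall, C = (0.7550·10.66 + 0.07110·133.0) / (0.7550 + 0.07110) = 21.19 mg/L.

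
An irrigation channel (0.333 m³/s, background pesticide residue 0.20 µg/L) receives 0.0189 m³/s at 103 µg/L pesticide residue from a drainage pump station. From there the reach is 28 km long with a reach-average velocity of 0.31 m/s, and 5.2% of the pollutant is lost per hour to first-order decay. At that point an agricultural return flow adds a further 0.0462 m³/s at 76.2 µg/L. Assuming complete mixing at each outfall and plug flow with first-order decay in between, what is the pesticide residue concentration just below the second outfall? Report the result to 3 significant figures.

10.2 µg/L

Flow-weighted average: C = (0.3330·0.2000 + 0.01890·103.0) / 0.3519 = 2.013/0.3519 = 5.721 µg/L; combined flow 0.3519 m³/s.
Travel time t = 28·1000 / 0.31 = 90320 s = 25.09 h.
5.2%/h lost → k = −ln(1 − 0.052) = 0.05340 h⁻¹.
After decay, C = 5.721 × e^(−kt) = 5.721 × 0.2619 = 1.498 µg/L.
Second outfall: C = (0.3519·1.498 + 0.04620·76.20)/0.3981 = 10.17 µg/L.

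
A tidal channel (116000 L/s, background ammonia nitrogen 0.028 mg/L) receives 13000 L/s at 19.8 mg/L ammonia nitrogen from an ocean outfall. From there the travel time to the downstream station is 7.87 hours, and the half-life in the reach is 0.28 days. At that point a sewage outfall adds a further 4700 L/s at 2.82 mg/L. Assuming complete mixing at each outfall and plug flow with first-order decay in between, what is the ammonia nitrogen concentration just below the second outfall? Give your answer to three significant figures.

0.965 mg/L

After mixing, C = (116000·0.02800 + 13000·19.80) / 129000 = 260600/129000 = 2.021 mg/L; combined flow 129000 L/s.
Half-life 0.28 d → k = ln 2 / 0.28 = 2.476 d⁻¹.
First-order decay: C = 2.021·exp(−k·t) = 2.021·0.4441 = 0.8973 mg/L.
At the second outfall, C = (129000·0.8973 + 4700·2.820) / (129000 + 4700) = 0.9649 mg/L.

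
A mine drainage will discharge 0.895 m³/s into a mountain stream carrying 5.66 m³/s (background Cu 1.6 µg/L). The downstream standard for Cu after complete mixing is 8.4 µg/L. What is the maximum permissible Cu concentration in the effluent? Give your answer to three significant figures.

At the limit, (Qr·Cr + Qe·Cₑ)/(Qr + Qe) = 8.4:
Cₑ = (6.555·8.4 − 5.660·1.600) / 0.8950 = 51.40 µg/L.

51.4 µg/L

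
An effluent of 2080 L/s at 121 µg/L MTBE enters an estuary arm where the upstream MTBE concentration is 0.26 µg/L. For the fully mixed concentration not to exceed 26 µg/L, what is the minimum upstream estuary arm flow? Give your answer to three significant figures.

7680 L/s

Set C_mix = 26: (Q·0.2600 + 2080·121.0) / (Q + 2080) = 26
→ Q = 2080·(121.0 − 26)/(26 − 0.2600) = 7677 L/s.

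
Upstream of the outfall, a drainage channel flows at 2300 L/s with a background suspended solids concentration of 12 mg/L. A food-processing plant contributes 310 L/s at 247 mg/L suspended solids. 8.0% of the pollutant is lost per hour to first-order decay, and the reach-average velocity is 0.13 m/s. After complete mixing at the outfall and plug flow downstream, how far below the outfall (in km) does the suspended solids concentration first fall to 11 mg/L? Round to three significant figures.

7.23 km

Conservation of mass: C = (2300·12.00 + 310.0·247.0) / 2610 = 104200/2610 = 39.91 mg/L.
8.0%/h lost → k = −ln(1 − 0.08) = 0.08338 h⁻¹.
Set 39.91·exp(−k·t) = 11 → t = ln(39.91/11)/k = 55640 s = 15.46 h.
Distance = v·t = 0.13·55640 = 7234 m = 7.234 km.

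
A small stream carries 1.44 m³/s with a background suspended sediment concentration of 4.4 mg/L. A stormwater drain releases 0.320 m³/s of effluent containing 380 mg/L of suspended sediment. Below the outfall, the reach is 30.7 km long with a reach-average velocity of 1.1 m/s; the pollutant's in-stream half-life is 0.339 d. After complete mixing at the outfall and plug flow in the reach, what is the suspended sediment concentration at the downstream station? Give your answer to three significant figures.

37.6 mg/L

Flow-weighted average: C = (1.440·4.400 + 0.3200·380.0) / 1.760 = 127.9/1.760 = 72.69 mg/L.
Travel time t = 30.7·1000 / 1.1 = 27910 s = 7.753 h.
Half-life 0.339 d → k = ln 2 / 0.339 = 2.045 d⁻¹.
Decay over the reach: 72.69·exp(−kt) = 72.69·0.5166 = 37.55 mg/L.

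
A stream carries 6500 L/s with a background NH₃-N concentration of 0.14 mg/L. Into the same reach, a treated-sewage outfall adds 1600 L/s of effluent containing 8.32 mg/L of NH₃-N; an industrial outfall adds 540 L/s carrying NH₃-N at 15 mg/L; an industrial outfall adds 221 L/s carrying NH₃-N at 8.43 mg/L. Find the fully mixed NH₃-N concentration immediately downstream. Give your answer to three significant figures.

2.73 mg/L

Mixed concentration C = ΣQC/ΣQ = (6500·0.1400 + 1600·8.320 + 540.0·15.00 + 221.0·8.430) / 8861 = 24190/8861 = 2.729 mg/L.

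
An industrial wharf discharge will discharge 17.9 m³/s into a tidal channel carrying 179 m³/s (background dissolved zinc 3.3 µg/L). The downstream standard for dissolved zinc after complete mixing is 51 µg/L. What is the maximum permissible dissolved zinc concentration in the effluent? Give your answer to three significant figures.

At the limit, (Qr·Cr + Qe·Cₑ)/(Qr + Qe) = 51:
Cₑ = (196.9·51 − 179.0·3.300) / 17.90 = 528.0 µg/L.

528 µg/L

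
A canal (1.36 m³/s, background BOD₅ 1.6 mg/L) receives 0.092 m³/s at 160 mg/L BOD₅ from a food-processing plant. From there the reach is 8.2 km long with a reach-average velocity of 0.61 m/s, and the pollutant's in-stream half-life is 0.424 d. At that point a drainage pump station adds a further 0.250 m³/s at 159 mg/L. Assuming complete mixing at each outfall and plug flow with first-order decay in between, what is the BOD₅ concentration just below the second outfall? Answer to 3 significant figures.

Mixed concentration C = ΣQC/ΣQ = (1.360·1.600 + 0.09200·160.0) / 1.452 = 16.90/1.452 = 11.64 mg/L; combined flow 1.452 m³/s.
Travel time t = 8.2·1000 / 0.61 = 13440 s = 3.734 h.
Half-life 0.424 d → k = ln 2 / 0.424 = 1.635 d⁻¹.
First-order decay: C = 11.64·exp(−k·t) = 11.64·0.7754 = 9.023 mg/L.
At the second outfall, C = (1.452·9.023 + 0.2500·159.0) / (1.452 + 0.2500) = 31.05 mg/L.

31.1 mg/L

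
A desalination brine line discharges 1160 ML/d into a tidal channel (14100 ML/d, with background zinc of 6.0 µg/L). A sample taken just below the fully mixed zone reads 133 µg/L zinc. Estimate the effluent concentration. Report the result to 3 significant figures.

1680 µg/L

Mass balance: 14100·6.000 + 1160·Cₑ = 15260·133.0
→ Cₑ = (15260·133.0 − 14100·6.000) / 1160 = 1677 µg/L.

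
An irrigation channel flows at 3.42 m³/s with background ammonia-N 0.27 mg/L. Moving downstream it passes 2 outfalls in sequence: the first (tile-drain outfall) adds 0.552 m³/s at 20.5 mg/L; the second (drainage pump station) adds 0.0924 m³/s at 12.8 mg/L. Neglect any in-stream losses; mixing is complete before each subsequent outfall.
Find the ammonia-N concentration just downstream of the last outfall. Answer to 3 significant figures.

3.30 mg/L

Outfall 1: combined Q = 3.972 m³/s; C = (3.420·0.2700 + 0.5520·20.50)/3.972 = 3.081 mg/L.
Outfall 2: combined Q = 4.064 m³/s; C = (3.972·3.081 + 0.09240·12.80)/4.064 = 3.302 mg/L.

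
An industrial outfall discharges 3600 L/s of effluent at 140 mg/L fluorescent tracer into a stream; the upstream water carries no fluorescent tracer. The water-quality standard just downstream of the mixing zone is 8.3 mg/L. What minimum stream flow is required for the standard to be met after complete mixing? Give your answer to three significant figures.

Set C_mix = 8.3: (Q·0 + 3600·140.0) / (Q + 3600) = 8.3
→ Q = 3600·(140.0 − 8.3)/(8.3 − 0) = 57120 L/s.

57100 L/s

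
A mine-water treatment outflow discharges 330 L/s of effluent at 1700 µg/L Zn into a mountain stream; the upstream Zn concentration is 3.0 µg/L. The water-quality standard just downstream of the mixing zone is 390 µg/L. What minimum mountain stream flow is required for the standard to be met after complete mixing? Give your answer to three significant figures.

1120 L/s

Set C_mix = 390: (Q·3.000 + 330.0·1700) / (Q + 330.0) = 390
→ Q = 330.0·(1700 − 390)/(390 − 3.000) = 1117 L/s.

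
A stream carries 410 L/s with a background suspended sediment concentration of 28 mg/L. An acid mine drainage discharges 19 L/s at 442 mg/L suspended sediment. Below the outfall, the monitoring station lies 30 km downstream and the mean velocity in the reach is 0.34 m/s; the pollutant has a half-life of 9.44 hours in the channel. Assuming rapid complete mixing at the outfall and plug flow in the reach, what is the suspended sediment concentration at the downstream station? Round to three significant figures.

7.66 mg/L

After mixing, C = (410.0·28.00 + 19.00·442.0) / 429.0 = 19880/429.0 = 46.34 mg/L.
Travel time t = 30·1000 / 0.34 = 88240 s = 24.51 h.
Half-life 9.44 h → k = ln 2 / 9.44 = 0.07343 h⁻¹ = 1.762 d⁻¹.
After decay, C = 46.34 × e^(−kt) = 46.34 × 0.1654 = 7.662 mg/L.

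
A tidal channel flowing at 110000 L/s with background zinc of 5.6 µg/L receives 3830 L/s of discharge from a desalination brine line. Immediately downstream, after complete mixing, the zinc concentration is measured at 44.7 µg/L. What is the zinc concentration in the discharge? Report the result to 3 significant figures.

1170 µg/L

Mass balance: 110000·5.600 + 3830·Cₑ = 113800·44.70
→ Cₑ = (113800·44.70 − 110000·5.600) / 3830 = 1168 µg/L.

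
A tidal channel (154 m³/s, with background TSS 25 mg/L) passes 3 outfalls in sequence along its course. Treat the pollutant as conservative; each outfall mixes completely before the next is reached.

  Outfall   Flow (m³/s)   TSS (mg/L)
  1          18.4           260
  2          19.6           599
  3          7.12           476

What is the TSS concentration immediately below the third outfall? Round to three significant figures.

119 mg/L

Below outfall 1: Q → 172.4 m³/s, C = (154.0·25.00 + 18.40·260.0)/172.4 = 50.08 mg/L.
Below outfall 2: Q → 192.0 m³/s, C = (172.4·50.08 + 19.60·599.0)/192.0 = 106.1 mg/L.
Below outfall 3: Q → 199.1 m³/s, C = (192.0·106.1 + 7.120·476.0)/199.1 = 119.3 mg/L.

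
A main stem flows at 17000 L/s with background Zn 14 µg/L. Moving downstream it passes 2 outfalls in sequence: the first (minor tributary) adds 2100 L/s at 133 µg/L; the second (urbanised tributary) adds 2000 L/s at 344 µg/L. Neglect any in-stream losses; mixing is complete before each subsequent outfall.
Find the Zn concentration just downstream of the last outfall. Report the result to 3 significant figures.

57.1 µg/L

Below outfall 1: Q → 19100 L/s, C = (17000·14.00 + 2100·133.0)/19100 = 27.08 µg/L.
Below outfall 2: Q → 21100 L/s, C = (19100·27.08 + 2000·344.0)/21100 = 57.12 µg/L.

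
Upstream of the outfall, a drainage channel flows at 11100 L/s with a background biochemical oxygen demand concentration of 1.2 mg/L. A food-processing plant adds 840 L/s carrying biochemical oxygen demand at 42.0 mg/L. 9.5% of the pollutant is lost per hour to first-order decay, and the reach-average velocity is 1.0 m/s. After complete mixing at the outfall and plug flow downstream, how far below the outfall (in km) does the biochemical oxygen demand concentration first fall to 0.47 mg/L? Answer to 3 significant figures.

Flow-weighted average: C = (11100·1.200 + 840.0·42.00) / 11940 = 48600/11940 = 4.070 mg/L.
9.5%/h lost → k = −ln(1 − 0.095) = 0.09982 h⁻¹.
Set 4.070·exp(−k·t) = 0.47 → t = ln(4.070/0.47)/k = 77850 s = 21.63 h.
Distance = v·t = 1.0·77850 = 77850 m = 77.85 km.

77.9 km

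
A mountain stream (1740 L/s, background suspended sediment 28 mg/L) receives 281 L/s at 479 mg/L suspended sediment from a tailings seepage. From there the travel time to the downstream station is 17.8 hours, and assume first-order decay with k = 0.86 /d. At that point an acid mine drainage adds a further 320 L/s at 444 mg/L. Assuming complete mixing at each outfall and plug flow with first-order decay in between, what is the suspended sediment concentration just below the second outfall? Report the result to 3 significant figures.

102 mg/L

Conservation of mass: C = (1740·28.00 + 281.0·479.0) / 2021 = 183300/2021 = 90.71 mg/L; combined flow 2021 L/s.
First-order decay: C = 90.71·exp(−k·t) = 90.71·0.5284 = 47.93 mg/L.
At the second outfall, C = (2021·47.93 + 320.0·444.0) / (2021 + 320.0) = 102.1 mg/L.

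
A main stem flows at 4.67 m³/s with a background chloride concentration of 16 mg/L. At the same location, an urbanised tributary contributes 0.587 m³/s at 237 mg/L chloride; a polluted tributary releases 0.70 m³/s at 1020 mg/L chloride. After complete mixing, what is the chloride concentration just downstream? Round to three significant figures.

156 mg/L

Mass balance: C = (4.670·16.00 + 0.5870·237.0 + 0.7000·1020) / 5.957 = 927.8/5.957 = 155.8 mg/L.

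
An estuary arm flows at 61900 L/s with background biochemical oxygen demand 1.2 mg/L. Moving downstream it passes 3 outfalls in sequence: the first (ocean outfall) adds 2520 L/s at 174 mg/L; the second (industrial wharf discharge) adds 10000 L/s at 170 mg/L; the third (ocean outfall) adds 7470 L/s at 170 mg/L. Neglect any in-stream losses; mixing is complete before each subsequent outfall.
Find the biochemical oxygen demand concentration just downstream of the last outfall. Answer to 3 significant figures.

Below outfall 1: Q → 64420 L/s, C = (61900·1.200 + 2520·174.0)/64420 = 7.960 mg/L.
Below outfall 2: Q → 74420 L/s, C = (64420·7.960 + 10000·170.0)/74420 = 29.73 mg/L.
Below outfall 3: Q → 81890 L/s, C = (74420·29.73 + 7470·170.0)/81890 = 42.53 mg/L.

42.5 mg/L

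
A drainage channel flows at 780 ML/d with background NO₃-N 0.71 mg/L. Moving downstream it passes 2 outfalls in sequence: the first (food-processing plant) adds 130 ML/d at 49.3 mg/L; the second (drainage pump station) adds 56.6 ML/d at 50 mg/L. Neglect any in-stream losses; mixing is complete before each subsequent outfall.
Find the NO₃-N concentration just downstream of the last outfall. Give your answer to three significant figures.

After outfall 1: Q = 780.0 + 130.0 = 910.0 ML/d; C = (780.0·0.7100 + 130.0·49.30)/910.0 = 7.651 mg/L.
After outfall 2: Q = 910.0 + 56.60 = 966.6 ML/d; C = (910.0·7.651 + 56.60·50.00)/966.6 = 10.13 mg/L.

10.1 mg/L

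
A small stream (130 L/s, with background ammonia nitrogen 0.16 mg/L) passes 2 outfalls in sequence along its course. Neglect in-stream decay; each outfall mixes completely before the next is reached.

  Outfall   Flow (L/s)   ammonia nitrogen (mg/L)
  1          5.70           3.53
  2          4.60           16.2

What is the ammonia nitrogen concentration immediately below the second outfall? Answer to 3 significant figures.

Below outfall 1: Q → 135.7 L/s, C = (130.0·0.1600 + 5.700·3.530)/135.7 = 0.3016 mg/L.
Below outfall 2: Q → 140.3 L/s, C = (135.7·0.3016 + 4.600·16.20)/140.3 = 0.8228 mg/L.

0.823 mg/L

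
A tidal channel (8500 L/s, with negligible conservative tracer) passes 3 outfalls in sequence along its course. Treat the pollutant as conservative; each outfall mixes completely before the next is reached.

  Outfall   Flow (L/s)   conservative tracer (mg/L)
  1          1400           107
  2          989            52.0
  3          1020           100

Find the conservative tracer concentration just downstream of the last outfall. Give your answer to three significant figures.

After outfall 1: Q = 8500 + 1400 = 9900 L/s; C = (8500·0 + 1400·107.0)/9900 = 15.13 mg/L.
After outfall 2: Q = 9900 + 989.0 = 10890 L/s; C = (9900·15.13 + 989.0·52.00)/10890 = 18.48 mg/L.
After outfall 3: Q = 10890 + 1020 = 11910 L/s; C = (10890·18.48 + 1020·100.0)/11910 = 25.46 mg/L.

25.5 mg/L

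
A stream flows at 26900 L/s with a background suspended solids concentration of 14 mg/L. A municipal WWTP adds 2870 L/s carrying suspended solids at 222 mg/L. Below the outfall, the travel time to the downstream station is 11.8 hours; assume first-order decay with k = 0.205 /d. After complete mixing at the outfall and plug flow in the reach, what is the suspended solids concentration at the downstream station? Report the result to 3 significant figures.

Flow-weighted average: C = (26900·14.00 + 2870·222.0) / 29770 = 1014000/29770 = 34.05 mg/L.
Applying C = C₀e^(−kt): 34.05 × 0.9041 = 30.79 mg/L.

30.8 mg/L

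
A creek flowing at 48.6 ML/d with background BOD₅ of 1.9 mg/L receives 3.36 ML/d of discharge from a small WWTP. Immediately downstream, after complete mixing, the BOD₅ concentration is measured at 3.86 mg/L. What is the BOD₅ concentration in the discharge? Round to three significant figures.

Mass balance: 48.60·1.900 + 3.360·Cₑ = 51.96·3.860
→ Cₑ = (51.96·3.860 − 48.60·1.900) / 3.360 = 32.21 mg/L.

32.2 mg/L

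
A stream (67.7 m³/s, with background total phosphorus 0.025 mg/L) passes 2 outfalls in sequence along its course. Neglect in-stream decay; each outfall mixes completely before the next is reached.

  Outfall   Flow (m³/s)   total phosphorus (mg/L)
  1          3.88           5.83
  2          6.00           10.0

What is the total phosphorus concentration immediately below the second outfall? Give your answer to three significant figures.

After outfall 1: Q = 67.70 + 3.880 = 71.58 m³/s; C = (67.70·0.02500 + 3.880·5.830)/71.58 = 0.3397 mg/L.
After outfall 2: Q = 71.58 + 6.000 = 77.58 m³/s; C = (71.58·0.3397 + 6.000·10.00)/77.58 = 1.087 mg/L.

1.09 mg/L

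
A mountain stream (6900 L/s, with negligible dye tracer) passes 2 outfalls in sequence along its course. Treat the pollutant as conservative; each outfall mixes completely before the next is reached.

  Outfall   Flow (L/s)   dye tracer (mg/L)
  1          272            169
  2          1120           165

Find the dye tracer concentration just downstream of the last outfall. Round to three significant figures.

Below outfall 1: Q → 7172 L/s, C = (6900·0 + 272.0·169.0)/7172 = 6.409 mg/L.
Below outfall 2: Q → 8292 L/s, C = (7172·6.409 + 1120·165.0)/8292 = 27.83 mg/L.

27.8 mg/L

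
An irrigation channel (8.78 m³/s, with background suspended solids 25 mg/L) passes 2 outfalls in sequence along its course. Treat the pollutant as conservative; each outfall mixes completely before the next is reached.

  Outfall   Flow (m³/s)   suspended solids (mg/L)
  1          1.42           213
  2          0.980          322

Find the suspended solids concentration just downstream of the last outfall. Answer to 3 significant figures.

74.9 mg/L

After outfall 1: Q = 8.780 + 1.420 = 10.20 m³/s; C = (8.780·25.00 + 1.420·213.0)/10.20 = 51.17 mg/L.
After outfall 2: Q = 10.20 + 0.9800 = 11.18 m³/s; C = (10.20·51.17 + 0.9800·322.0)/11.18 = 74.91 mg/L.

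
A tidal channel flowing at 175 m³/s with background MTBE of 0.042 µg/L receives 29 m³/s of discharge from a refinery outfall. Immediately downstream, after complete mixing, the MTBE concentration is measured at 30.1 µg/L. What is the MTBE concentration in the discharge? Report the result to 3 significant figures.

211 µg/L

Mass balance: 175.0·0.04200 + 29.00·Cₑ = 204.0·30.10
→ Cₑ = (204.0·30.10 − 175.0·0.04200) / 29.00 = 211.5 µg/L.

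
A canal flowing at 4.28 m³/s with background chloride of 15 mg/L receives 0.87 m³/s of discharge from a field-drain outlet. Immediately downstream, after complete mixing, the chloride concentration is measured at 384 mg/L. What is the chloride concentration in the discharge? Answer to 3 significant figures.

Mass balance: 4.280·15.00 + 0.8700·Cₑ = 5.150·384.0
→ Cₑ = (5.150·384.0 − 4.280·15.00) / 0.8700 = 2199 mg/L.

2200 mg/L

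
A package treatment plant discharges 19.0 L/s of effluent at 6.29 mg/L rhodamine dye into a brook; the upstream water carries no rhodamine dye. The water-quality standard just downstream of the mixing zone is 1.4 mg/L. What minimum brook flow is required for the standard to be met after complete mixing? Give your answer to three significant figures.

Set C_mix = 1.4: (Q·0 + 19.00·6.290) / (Q + 19.00) = 1.4
→ Q = 19.00·(6.290 − 1.4)/(1.4 − 0) = 66.36 L/s.

66.4 L/s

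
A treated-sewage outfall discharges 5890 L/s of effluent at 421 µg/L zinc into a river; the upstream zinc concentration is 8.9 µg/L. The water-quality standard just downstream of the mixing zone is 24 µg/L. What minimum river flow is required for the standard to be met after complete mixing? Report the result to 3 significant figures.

155000 L/s

Set C_mix = 24: (Q·8.900 + 5890·421.0) / (Q + 5890) = 24
→ Q = 5890·(421.0 − 24)/(24 − 8.900) = 154900 L/s.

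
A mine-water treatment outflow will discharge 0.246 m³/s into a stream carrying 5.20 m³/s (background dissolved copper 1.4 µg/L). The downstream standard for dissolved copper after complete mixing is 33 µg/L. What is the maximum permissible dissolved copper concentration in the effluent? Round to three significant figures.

701 µg/L

At the limit, (Qr·Cr + Qe·Cₑ)/(Qr + Qe) = 33:
Cₑ = (5.446·33 − 5.200·1.400) / 0.2460 = 701.0 µg/L.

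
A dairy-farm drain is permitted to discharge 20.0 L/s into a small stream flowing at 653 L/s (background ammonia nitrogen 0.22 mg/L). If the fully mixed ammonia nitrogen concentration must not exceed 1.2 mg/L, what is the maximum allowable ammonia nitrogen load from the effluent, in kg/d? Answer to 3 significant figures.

Mass balance at the limit: 653.0·0.2200 + 20.00·Cₑ = 673.0·1.2 → Cₑ = 33.20 mg/L.
20.00 L/s = 0.02000 m³/s. Load = 0.02000 m³/s × 33.20 g/m³ × 86 400 s/d = 57.36 kg/d.

57.4 kg/d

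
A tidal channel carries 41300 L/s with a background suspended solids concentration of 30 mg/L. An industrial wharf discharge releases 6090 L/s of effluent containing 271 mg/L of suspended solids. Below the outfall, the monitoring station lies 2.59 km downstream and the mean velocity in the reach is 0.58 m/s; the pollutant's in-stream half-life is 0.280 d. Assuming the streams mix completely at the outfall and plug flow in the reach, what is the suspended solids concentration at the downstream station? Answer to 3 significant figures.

Flow-weighted average: C = (41300·30.00 + 6090·271.0) / 47390 = 2889000/47390 = 60.97 mg/L.
Travel time t = 2.59·1000 / 0.58 = 4466 s = 1.240 h.
Half-life 0.280 d → k = ln 2 / 0.280 = 2.476 d⁻¹.
After decay, C = 60.97 × e^(−kt) = 60.97 × 0.8799 = 53.65 mg/L.

53.6 mg/L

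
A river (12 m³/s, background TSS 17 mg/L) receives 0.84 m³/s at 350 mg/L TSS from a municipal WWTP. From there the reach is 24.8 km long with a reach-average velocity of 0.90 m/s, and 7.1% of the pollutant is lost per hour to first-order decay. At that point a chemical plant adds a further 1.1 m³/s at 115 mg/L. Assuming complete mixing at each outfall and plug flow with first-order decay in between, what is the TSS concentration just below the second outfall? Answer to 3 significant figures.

29.4 mg/L

Mass balance: C = (12.00·17.00 + 0.8400·350.0) / 12.84 = 498.0/12.84 = 38.79 mg/L; combined flow 12.84 m³/s.
Travel time t = 24.8·1000 / 0.90 = 27560 s = 7.654 h.
7.1%/h lost → k = −ln(1 − 0.071) = 0.07365 h⁻¹.
Applying C = C₀e^(−kt): 38.79 × 0.5691 = 22.07 mg/L.
Second outfall: C = (12.84·22.07 + 1.100·115.0)/13.94 = 29.41 mg/L.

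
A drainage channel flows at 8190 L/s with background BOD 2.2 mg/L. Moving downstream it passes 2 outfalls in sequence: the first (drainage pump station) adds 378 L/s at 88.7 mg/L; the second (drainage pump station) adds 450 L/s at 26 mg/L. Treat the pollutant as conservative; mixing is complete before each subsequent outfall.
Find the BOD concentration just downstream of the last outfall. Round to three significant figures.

Below outfall 1: Q → 8568 L/s, C = (8190·2.200 + 378.0·88.70)/8568 = 6.016 mg/L.
Below outfall 2: Q → 9018 L/s, C = (8568·6.016 + 450.0·26.00)/9018 = 7.013 mg/L.

7.01 mg/L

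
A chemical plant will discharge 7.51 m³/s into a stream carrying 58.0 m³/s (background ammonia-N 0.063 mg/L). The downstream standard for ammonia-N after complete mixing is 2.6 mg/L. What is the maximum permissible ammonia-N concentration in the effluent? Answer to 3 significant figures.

22.2 mg/L

At the limit, (Qr·Cr + Qe·Cₑ)/(Qr + Qe) = 2.6:
Cₑ = (65.51·2.6 − 58.00·0.06300) / 7.510 = 22.19 mg/L.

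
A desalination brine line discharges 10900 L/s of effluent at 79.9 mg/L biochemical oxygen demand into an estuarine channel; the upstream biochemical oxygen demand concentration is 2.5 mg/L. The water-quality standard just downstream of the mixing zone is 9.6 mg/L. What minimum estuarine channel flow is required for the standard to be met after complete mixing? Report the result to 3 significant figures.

Set C_mix = 9.6: (Q·2.500 + 10900·79.90) / (Q + 10900) = 9.6
→ Q = 10900·(79.90 − 9.6)/(9.6 − 2.500) = 107900 L/s.

108000 L/s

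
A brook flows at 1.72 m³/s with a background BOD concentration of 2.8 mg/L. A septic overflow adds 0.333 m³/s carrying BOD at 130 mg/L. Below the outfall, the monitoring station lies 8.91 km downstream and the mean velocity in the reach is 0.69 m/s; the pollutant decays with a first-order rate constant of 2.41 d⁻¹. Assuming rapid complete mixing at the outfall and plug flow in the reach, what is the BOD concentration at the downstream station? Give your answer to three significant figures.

Mass balance: C = (1.720·2.800 + 0.3330·130.0) / 2.053 = 48.11/2.053 = 23.43 mg/L.
Travel time t = 8.91·1000 / 0.69 = 12910 s = 3.587 h.
Applying C = C₀e^(−kt): 23.43 × 0.6975 = 16.34 mg/L.

16.3 mg/L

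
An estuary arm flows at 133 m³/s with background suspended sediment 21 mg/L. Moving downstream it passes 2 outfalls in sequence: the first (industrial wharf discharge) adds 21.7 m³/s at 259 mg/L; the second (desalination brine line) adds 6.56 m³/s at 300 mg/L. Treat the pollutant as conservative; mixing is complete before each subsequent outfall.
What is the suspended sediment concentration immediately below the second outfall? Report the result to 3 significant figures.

64.4 mg/L

Outfall 1: combined Q = 154.7 m³/s; C = (133.0·21.00 + 21.70·259.0)/154.7 = 54.38 mg/L.
Outfall 2: combined Q = 161.3 m³/s; C = (154.7·54.38 + 6.560·300.0)/161.3 = 64.38 mg/L.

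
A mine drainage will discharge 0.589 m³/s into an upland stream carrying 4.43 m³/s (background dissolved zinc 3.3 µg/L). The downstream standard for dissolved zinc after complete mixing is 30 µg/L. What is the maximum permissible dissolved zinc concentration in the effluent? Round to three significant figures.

At the limit, (Qr·Cr + Qe·Cₑ)/(Qr + Qe) = 30:
Cₑ = (5.019·30 − 4.430·3.300) / 0.5890 = 230.8 µg/L.

231 µg/L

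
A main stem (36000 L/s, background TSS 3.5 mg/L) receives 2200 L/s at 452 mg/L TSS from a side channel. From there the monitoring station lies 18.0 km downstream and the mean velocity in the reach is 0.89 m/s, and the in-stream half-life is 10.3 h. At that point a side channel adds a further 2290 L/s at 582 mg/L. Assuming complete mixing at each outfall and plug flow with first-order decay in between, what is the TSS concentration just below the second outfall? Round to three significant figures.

Mass balance: C = (36000·3.500 + 2200·452.0) / 38200 = 1120000/38200 = 29.33 mg/L; combined flow 38200 L/s.
Travel time t = 18.0·1000 / 0.89 = 20220 s = 5.618 h.
Half-life 10.3 h → k = ln 2 / 10.3 = 0.06730 h⁻¹ = 1.615 d⁻¹.
Decay over the reach: 29.33·exp(−kt) = 29.33·0.6852 = 20.10 mg/L.
Second outfall: C = (38200·20.10 + 2290·582.0)/40490 = 51.88 mg/L.

51.9 mg/L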